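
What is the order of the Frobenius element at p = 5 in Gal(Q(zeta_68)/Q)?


The Frobenius at p in Gal(Q(zeta_n)/Q) = (Z/nZ)* is the class of p, so its order is ord_68(5), the smallest k >= 1 with 5^k = 1 mod 68.
n = 68 = 2^2 * 17, phi(68) = 32; the order divides phi(n).
Divisors of 32: 1, 2, 4, 8, 16, 32
Repeated squaring mod 68: 5^1 = 5, 5^2 = 25, 5^4 = 13, 5^8 = 33, 5^16 = 1, 5^32 = 1
Test divisors in increasing order:
  k=1: 5^1 = 5 mod 68
  k=2: 5^2 = 25 mod 68
  k=4: 5^4 = 13 mod 68
  k=8: 5^8 = 33 mod 68
  k=16: 5^16 = 1 mod 68  <- first divisor giving 1
Order = 16

16


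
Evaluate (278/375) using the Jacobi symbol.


Compute (278/375) via quadratic reciprocity:
  pull out 2: (2/375) = +1  (since 375 mod 8 = 7)
  reciprocity: (139/375) -> -(375/139)
  reduce: (97/139)
  reciprocity: (97/139) -> +(139/97)
  reduce: (42/97)
  pull out 2: (2/97) = +1  (since 97 mod 8 = 1)
  reciprocity: (21/97) -> +(97/21)
  reduce: (13/21)
  reciprocity: (13/21) -> +(21/13)
  reduce: (8/13)
  pull out 2: (2/13) = -1  (since 13 mod 8 = 5)
  pull out 2: (2/13) = -1  (since 13 mod 8 = 5)
  pull out 2: (2/13) = -1  (since 13 mod 8 = 5)
  (1/13) = 1
Product of signs = 1

1


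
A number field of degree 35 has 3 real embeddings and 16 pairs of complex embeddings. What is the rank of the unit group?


By Dirichlet's unit theorem:
rank = r1 + r2 - 1
= 3 + 16 - 1
= 18

18


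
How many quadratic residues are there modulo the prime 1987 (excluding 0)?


For prime p, the number of non-zero quadratic residues is (p-1)/2.
= (1987-1)/2
= 993

993


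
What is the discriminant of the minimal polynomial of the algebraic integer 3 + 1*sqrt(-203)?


The element 3 + 1*sqrt(-203) has minimal polynomial:
x^2 - 6*x + 212
Discriminant = (-6)^2 - 4*(212)
= 36 - 848
= -812

-812


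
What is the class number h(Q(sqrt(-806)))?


K = Q(sqrt(-806)). d mod 4 = 2, so D = disc(K) = 4d = -3224
h(K) equals the number of primitive reduced positive-definite forms (a, b, c) = a*x^2 + b*x*y + c*y^2 with b^2 - 4ac = D,
where reduced means |b| <= a <= c, with b >= 0 whenever |b| = a or a = c, and primitive means gcd(a, b, c) = 1.
Reduced forces 3a^2 <= |D| = 3224, so 1 <= a <= 32; b must have the parity of D, and c = (b^2 - D)/(4a) must be an integer >= a.
Enumerate a = 1..32, b in [-a, a]:
  a=1: (1, 0, 806)  [1]
  a=2: (2, 0, 403)  [1]
  a=3: (3, -2, 269), (3, 2, 269)  [2]
  a=4: none
  a=5: (5, -4, 162), (5, 4, 162)  [2]
  a=6: (6, -4, 135), (6, 4, 135)  [2]
  a=7..8: none
  a=9: (9, -4, 90), (9, 4, 90)  [2]
  a=10: (10, -4, 81), (10, 4, 81)  [2]
  a=11..12: none
  a=13: (13, 0, 62)  [1]
  a=14: none
  a=15: (15, -14, 57), (15, -4, 54), (15, 4, 54), (15, 14, 57)  [4]
  a=16..17: none
  a=18: (18, -4, 45), (18, 4, 45)  [2]
  a=19: (19, -14, 45), (19, 14, 45)  [2]
  a=20..24: none
  a=25: (25, -24, 38), (25, 24, 38)  [2]
  a=26: (26, 0, 31)  [1]
  a=27: (27, -4, 30), (27, 4, 30)  [2]
  a=28: none
  a=29: (29, -16, 30), (29, 16, 30)  [2]
  a=30..32: none
Total reduced forms: 1 + 1 + 2 + 2 + 2 + 2 + 2 + 1 + 4 + 2 + 2 + 2 + 1 + 2 + 2 = 28
h = 28

28


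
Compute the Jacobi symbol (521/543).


Compute (521/543) via quadratic reciprocity:
  reciprocity: (521/543) -> +(543/521)
  reduce: (22/521)
  pull out 2: (2/521) = +1  (since 521 mod 8 = 1)
  reciprocity: (11/521) -> +(521/11)
  reduce: (4/11)
  pull out 2: (2/11) = -1  (since 11 mod 8 = 3)
  pull out 2: (2/11) = -1  (since 11 mod 8 = 3)
  (1/11) = 1
Product of signs = 1

1


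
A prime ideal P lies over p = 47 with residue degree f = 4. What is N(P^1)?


N(P^a) = p^(a*f)
= 47^(1*4)
= 47^4
= 4879681

4879681


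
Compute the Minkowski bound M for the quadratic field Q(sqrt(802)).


d = 802, d mod 4 = 2, so disc(K) = 4d = 3208; |disc(K)| = 3208
Real quadratic field, so n = 2, s = r2 = 0, r1 = 2
M = (n!/n^n) * (4/pi)^s * sqrt(|disc(K)|) = (2!/2^2) * (4/pi)^0 * sqrt(3208)
= 0.5 * 1.000000 * 56.639209
= 28.3196

28.3196


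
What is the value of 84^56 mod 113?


p = 113 is prime and the exponent is (p-1)/2 = 56, so by Euler's criterion 84^56 = (84/113) = +1 or -1 mod 113.
Compute by square-and-multiply:
  56 = 32 + 16 + 8 (binary 111000)
  Repeated squaring mod 113: 84^1 = 84, 84^2 = 50, 84^4 = 14, 84^8 = 83, 84^16 = 109, 84^32 = 16
  84^56 = 84^32 * 84^16 * 84^8 = 16 * 109 * 83 mod 113
    16 * 109 = 1744 = 49 mod 113
    49 * 83 = 4067 = 112 mod 113
  84^56 = 112 mod 113
Result 112 = p - 1 = -1 mod 113: 84 is a quadratic non-residue mod 113. As a residue in [0, p-1] the value is 112.
84^56 mod 113 = 112

112


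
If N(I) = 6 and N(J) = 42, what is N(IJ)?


N(IJ) = N(I) * N(J)
= 6 * 42
= 252

252


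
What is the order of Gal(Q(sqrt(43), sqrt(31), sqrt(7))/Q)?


The 3 square roots of distinct primes are multiplicatively independent over Q,
so [K:Q] = 2^3 and Gal(K/Q) is isomorphic to (Z/2Z)^3.
|Gal| = 2^3 = 8

8


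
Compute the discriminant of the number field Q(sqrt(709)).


For K = Q(sqrt(d)) with d squarefree: disc(K) = d if d = 1 mod 4, and disc(K) = 4d if d = 2 or 3 mod 4.
Here d = 709, and d mod 4 = 1.
d = 1 mod 4 (O_K = Z[(1+sqrt(d))/2]), so disc(K) = d = 709

709


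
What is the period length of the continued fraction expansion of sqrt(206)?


Run the CF algorithm for sqrt(206).
a_0 = floor(sqrt(206)) = 14; set m_0=0, q_0=1.
Recurrence: m' = q*a - m,  q' = (d - m'^2)/q,  a' = floor((a_0 + m')/q').
  step 1: m=14, q=10, a=2
  step 2: m=6, q=17, a=1
  step 3: m=11, q=5, a=5
  step 4: m=14, q=2, a=14
  step 5: m=14, q=5, a=5
  step 6: m=11, q=17, a=1
  step 7: m=6, q=10, a=2
  step 8: m=14, q=1, a=28
a_8 = 2*a_0 = 28, so the period closes here.
sqrt(206) = [14; 2, 1, 5, 14, 5, 1, 2, 28]
Period length = 8

8


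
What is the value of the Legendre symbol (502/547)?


p = 547 is prime, so compute (502/547) with the reciprocity algorithm (Jacobi-symbol steps: pull out 2s via (2/n), flip via reciprocity, reduce):
  pull out 2: (2/547) = -1  (since 547 mod 8 = 3)
  reciprocity: (251/547) -> -(547/251)
  reduce: (45/251)
  reciprocity: (45/251) -> +(251/45)
  reduce: (26/45)
  pull out 2: (2/45) = -1  (since 45 mod 8 = 5)
  reciprocity: (13/45) -> +(45/13)
  reduce: (6/13)
  pull out 2: (2/13) = -1  (since 13 mod 8 = 5)
  reciprocity: (3/13) -> +(13/3)
  reduce: (1/3)
  (1/3) = 1
Product of signs = 1
(502/547) = 1

1


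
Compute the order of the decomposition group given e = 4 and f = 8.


|D_P| = e * f
= 4 * 8
= 32

32


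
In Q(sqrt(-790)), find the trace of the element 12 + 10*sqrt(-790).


Tr(a + b*sqrt(d)) = (a + b*sqrt(d)) + (a - b*sqrt(d)) = 2a
= 2 * (12)
= 24

24


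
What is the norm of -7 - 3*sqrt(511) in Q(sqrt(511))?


N(a + b*sqrt(d)) = a^2 - d*b^2
= (-7)^2 - (511)*(-3)^2
= 49 - 4599
= -4550

-4550


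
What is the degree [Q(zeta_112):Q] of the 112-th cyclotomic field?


The degree equals Euler's totient phi(112).
112 = 2^4 * 7
phi(112) = 48

48


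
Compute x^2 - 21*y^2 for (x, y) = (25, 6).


x^2 - d*y^2
= 25^2 - 21*6^2
= 625 - 756
= -131

-131


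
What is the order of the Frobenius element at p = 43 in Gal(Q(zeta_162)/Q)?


The Frobenius at p in Gal(Q(zeta_n)/Q) = (Z/nZ)* is the class of p, so its order is ord_162(43), the smallest k >= 1 with 43^k = 1 mod 162.
n = 162 = 2 * 3^4, phi(162) = 54; the order divides phi(n).
Divisors of 54: 1, 2, 3, 6, 9, 18, 27, 54
Repeated squaring mod 162: 43^1 = 43, 43^2 = 67, 43^4 = 115, 43^8 = 103, 43^16 = 79, 43^32 = 85
Test divisors in increasing order:
  k=1: 43^1 = 43 mod 162
  k=2: 43^2 = 67 mod 162
  k=3: 43^3 = 67 * 43 = 127 mod 162
  k=6: 43^6 = 115 * 67 = 91 mod 162
  k=9: 43^9 = 103 * 43 = 55 mod 162
  k=18: 43^18 = 79 * 67 = 109 mod 162
  k=27: 43^27 = 79 * 103 * 67 * 43 = 1 mod 162  <- first divisor giving 1
Order = 27

27


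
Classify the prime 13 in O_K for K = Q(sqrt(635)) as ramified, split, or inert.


K = Q(sqrt(635)). Since d mod 4 = 3, disc(K) = 2540.
Check p | disc: 2540 mod 13 = 5.
p does not divide disc. Compute Legendre symbol (d/p):
11^((13-1)/2) mod 13 = -1
(d/p) = -1, so p is inert: (p) stays prime with e=1, f=2, g=1.
Therefore p is inert.

inert


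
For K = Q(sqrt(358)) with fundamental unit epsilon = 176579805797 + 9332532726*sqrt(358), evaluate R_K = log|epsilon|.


epsilon = 176579805797 + 9332532726*sqrt(358)
= 3.5316e+11
R = ln(3.5316e+11)
= 26.5902

26.5902


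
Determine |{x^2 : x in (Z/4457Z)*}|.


For prime p, the number of non-zero quadratic residues is (p-1)/2.
= (4457-1)/2
= 2228

2228


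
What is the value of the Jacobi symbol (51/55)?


Compute (51/55) via quadratic reciprocity:
  reciprocity: (51/55) -> -(55/51)
  reduce: (4/51)
  pull out 2: (2/51) = -1  (since 51 mod 8 = 3)
  pull out 2: (2/51) = -1  (since 51 mod 8 = 3)
  (1/51) = 1
Product of signs = -1

-1


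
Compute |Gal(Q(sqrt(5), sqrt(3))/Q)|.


The 2 square roots of distinct primes are multiplicatively independent over Q,
so [K:Q] = 2^2 and Gal(K/Q) is isomorphic to (Z/2Z)^2.
|Gal| = 2^2 = 4

4


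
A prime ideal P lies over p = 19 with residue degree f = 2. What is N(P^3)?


N(P^a) = p^(a*f)
= 19^(3*2)
= 19^6
= 47045881

47045881


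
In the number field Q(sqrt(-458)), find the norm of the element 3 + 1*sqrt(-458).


N(a + b*sqrt(d)) = a^2 - d*b^2
= (3)^2 - (-458)*(1)^2
= 9 + 458
= 467

467


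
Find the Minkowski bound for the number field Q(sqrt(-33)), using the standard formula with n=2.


d = -33, d mod 4 = 3, so disc(K) = 4d = -132; |disc(K)| = 132
Imaginary quadratic field, so n = 2, s = r2 = 1, r1 = 0
M = (n!/n^n) * (4/pi)^s * sqrt(|disc(K)|) = (2!/2^2) * (4/pi)^1 * sqrt(132)
= 0.5 * 1.273240 * 11.489125
= 7.3142

7.3142


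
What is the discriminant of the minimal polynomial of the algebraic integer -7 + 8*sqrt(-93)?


The element -7 + 8*sqrt(-93) has minimal polynomial:
x^2 + 14*x + 6001
Discriminant = (14)^2 - 4*(6001)
= 196 - 24004
= -23808

-23808


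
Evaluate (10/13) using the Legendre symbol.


p = 13 is prime, so compute (10/13) with the reciprocity algorithm (Jacobi-symbol steps: pull out 2s via (2/n), flip via reciprocity, reduce):
  pull out 2: (2/13) = -1  (since 13 mod 8 = 5)
  reciprocity: (5/13) -> +(13/5)
  reduce: (3/5)
  reciprocity: (3/5) -> +(5/3)
  reduce: (2/3)
  pull out 2: (2/3) = -1  (since 3 mod 8 = 3)
  (1/3) = 1
Product of signs = 1
(10/13) = 1

1


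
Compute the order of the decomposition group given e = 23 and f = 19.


|D_P| = e * f
= 23 * 19
= 437

437


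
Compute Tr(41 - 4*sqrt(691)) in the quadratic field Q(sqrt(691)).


Tr(a + b*sqrt(d)) = (a + b*sqrt(d)) + (a - b*sqrt(d)) = 2a
= 2 * (41)
= 82

82


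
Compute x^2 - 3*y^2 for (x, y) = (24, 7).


x^2 - d*y^2
= 24^2 - 3*7^2
= 576 - 147
= 429

429


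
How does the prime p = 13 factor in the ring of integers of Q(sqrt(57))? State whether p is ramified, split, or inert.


K = Q(sqrt(57)). Since d mod 4 = 1, disc(K) = 57.
Check p | disc: 57 mod 13 = 5.
p does not divide disc. Compute Legendre symbol (d/p):
5^((13-1)/2) mod 13 = -1
(d/p) = -1, so p is inert: (p) stays prime with e=1, f=2, g=1.
Therefore p is inert.

inert


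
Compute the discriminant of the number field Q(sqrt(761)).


For K = Q(sqrt(d)) with d squarefree: disc(K) = d if d = 1 mod 4, and disc(K) = 4d if d = 2 or 3 mod 4.
Here d = 761, and d mod 4 = 1.
d = 1 mod 4 (O_K = Z[(1+sqrt(d))/2]), so disc(K) = d = 761

761


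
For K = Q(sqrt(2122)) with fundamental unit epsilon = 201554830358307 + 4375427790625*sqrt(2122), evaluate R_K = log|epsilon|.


epsilon = 201554830358307 + 4375427790625*sqrt(2122)
= 4.0311e+14
R = ln(4.0311e+14)
= 33.6302

33.6302


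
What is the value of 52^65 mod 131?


p = 131 is prime and the exponent is (p-1)/2 = 65, so by Euler's criterion 52^65 = (52/131) = +1 or -1 mod 131.
Compute by square-and-multiply:
  65 = 64 + 1 (binary 1000001)
  Repeated squaring mod 131: 52^1 = 52, 52^2 = 84, 52^4 = 113, 52^8 = 62, 52^16 = 45, 52^32 = 60, 52^64 = 63
  52^65 = 52^64 * 52^1 = 63 * 52 mod 131
    63 * 52 = 3276 = 1 mod 131
  52^65 = 1 mod 131
Result 1: 52 is a quadratic residue mod 131.
52^65 mod 131 = 1

1


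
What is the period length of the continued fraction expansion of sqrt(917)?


Run the CF algorithm for sqrt(917).
a_0 = floor(sqrt(917)) = 30; set m_0=0, q_0=1.
Recurrence: m' = q*a - m,  q' = (d - m'^2)/q,  a' = floor((a_0 + m')/q').
  step 1: m=30, q=17, a=3
  step 2: m=21, q=28, a=1
  step 3: m=7, q=31, a=1
  step 4: m=24, q=11, a=4
  step 5: m=20, q=47, a=1
  step 6: m=27, q=4, a=14
  step 7: m=29, q=19, a=3
  step 8: m=28, q=7, a=8
  step 9: m=28, q=19, a=3
  step 10: m=29, q=4, a=14
  step 11: m=27, q=47, a=1
  step 12: m=20, q=11, a=4
  step 13: m=24, q=31, a=1
  step 14: m=7, q=28, a=1
  step 15: m=21, q=17, a=3
  step 16: m=30, q=1, a=60
a_16 = 2*a_0 = 60, so the period closes here.
sqrt(917) = [30; 3, 1, 1, 4, 1, 14, 3, 8, 3, 14, 1, 4, 1, 1, 3, 60]
Period length = 16

16


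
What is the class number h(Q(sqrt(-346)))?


K = Q(sqrt(-346)). d mod 4 = 2, so D = disc(K) = 4d = -1384
h(K) equals the number of primitive reduced positive-definite forms (a, b, c) = a*x^2 + b*x*y + c*y^2 with b^2 - 4ac = D,
where reduced means |b| <= a <= c, with b >= 0 whenever |b| = a or a = c, and primitive means gcd(a, b, c) = 1.
Reduced forces 3a^2 <= |D| = 1384, so 1 <= a <= 21; b must have the parity of D, and c = (b^2 - D)/(4a) must be an integer >= a.
Enumerate a = 1..21, b in [-a, a]:
  a=1: (1, 0, 346)  [1]
  a=2: (2, 0, 173)  [1]
  a=3..4: none
  a=5: (5, -4, 70), (5, 4, 70)  [2]
  a=6: none
  a=7: (7, -4, 50), (7, 4, 50)  [2]
  a=8..9: none
  a=10: (10, -4, 35), (10, 4, 35)  [2]
  a=11..13: none
  a=14: (14, -4, 25), (14, 4, 25)  [2]
  a=15..21: none
Total reduced forms: 1 + 1 + 2 + 2 + 2 + 2 = 10
h = 10

10


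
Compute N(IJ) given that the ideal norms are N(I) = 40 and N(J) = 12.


N(IJ) = N(I) * N(J)
= 40 * 12
= 480

480


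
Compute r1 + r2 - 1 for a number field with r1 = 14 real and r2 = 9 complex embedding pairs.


By Dirichlet's unit theorem:
rank = r1 + r2 - 1
= 14 + 9 - 1
= 22

22


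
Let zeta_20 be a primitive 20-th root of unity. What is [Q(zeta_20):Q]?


The degree equals Euler's totient phi(20).
20 = 2^2 * 5
phi(20) = 8

8


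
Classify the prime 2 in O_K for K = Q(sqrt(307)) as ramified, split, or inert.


K = Q(sqrt(307)). Since d mod 4 = 3, disc(K) = 1228.
Check p | disc: 1228 mod 2 = 0.
p divides disc, so p ramifies: (p) = P^2 with e=2, f=1, g=1.
Therefore p is ramified.

ramified


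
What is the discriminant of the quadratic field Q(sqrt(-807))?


For K = Q(sqrt(d)) with d squarefree: disc(K) = d if d = 1 mod 4, and disc(K) = 4d if d = 2 or 3 mod 4.
Here d = -807, and d mod 4 = 1.
d = 1 mod 4 (O_K = Z[(1+sqrt(d))/2]), so disc(K) = d = -807

-807


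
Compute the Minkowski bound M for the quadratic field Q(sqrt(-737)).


d = -737, d mod 4 = 3, so disc(K) = 4d = -2948; |disc(K)| = 2948
Imaginary quadratic field, so n = 2, s = r2 = 1, r1 = 0
M = (n!/n^n) * (4/pi)^s * sqrt(|disc(K)|) = (2!/2^2) * (4/pi)^1 * sqrt(2948)
= 0.5 * 1.273240 * 54.295488
= 34.5656

34.5656


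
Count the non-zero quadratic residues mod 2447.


For prime p, the number of non-zero quadratic residues is (p-1)/2.
= (2447-1)/2
= 1223

1223


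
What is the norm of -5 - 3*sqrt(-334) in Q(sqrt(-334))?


N(a + b*sqrt(d)) = a^2 - d*b^2
= (-5)^2 - (-334)*(-3)^2
= 25 + 3006
= 3031

3031


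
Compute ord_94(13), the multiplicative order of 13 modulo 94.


We want ord_94(13), the smallest k >= 1 with 13^k = 1 mod 94.
n = 94 = 2 * 47, phi(94) = 46; the order divides phi(n).
Divisors of 46: 1, 2, 23, 46
Repeated squaring mod 94: 13^1 = 13, 13^2 = 75, 13^4 = 79, 13^8 = 37, 13^16 = 53, 13^32 = 83
Test divisors in increasing order:
  k=1: 13^1 = 13 mod 94
  k=2: 13^2 = 75 mod 94
  k=23: 13^23 = 53 * 79 * 75 * 13 = 93 mod 94
  k=46: 13^46 = 83 * 37 * 79 * 75 = 1 mod 94  <- first divisor giving 1
Order = 46

46


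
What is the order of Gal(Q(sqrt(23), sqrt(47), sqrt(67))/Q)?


The 3 square roots of distinct primes are multiplicatively independent over Q,
so [K:Q] = 2^3 and Gal(K/Q) is isomorphic to (Z/2Z)^3.
|Gal| = 2^3 = 8

8


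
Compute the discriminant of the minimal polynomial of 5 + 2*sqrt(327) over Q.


The element 5 + 2*sqrt(327) has minimal polynomial:
x^2 - 10*x - 1283
Discriminant = (-10)^2 - 4*(-1283)
= 100 + 5132
= 5232

5232


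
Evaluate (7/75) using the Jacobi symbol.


Compute (7/75) via quadratic reciprocity:
  reciprocity: (7/75) -> -(75/7)
  reduce: (5/7)
  reciprocity: (5/7) -> +(7/5)
  reduce: (2/5)
  pull out 2: (2/5) = -1  (since 5 mod 8 = 5)
  (1/5) = 1
Product of signs = 1

1


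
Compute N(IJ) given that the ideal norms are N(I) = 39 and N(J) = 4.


N(IJ) = N(I) * N(J)
= 39 * 4
= 156

156


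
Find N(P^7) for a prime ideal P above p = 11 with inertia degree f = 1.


N(P^a) = p^(a*f)
= 11^(7*1)
= 11^7
= 19487171

19487171


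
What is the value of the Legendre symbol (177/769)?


p = 769 is prime, so compute (177/769) with the reciprocity algorithm (Jacobi-symbol steps: pull out 2s via (2/n), flip via reciprocity, reduce):
  reciprocity: (177/769) -> +(769/177)
  reduce: (61/177)
  reciprocity: (61/177) -> +(177/61)
  reduce: (55/61)
  reciprocity: (55/61) -> +(61/55)
  reduce: (6/55)
  pull out 2: (2/55) = +1  (since 55 mod 8 = 7)
  reciprocity: (3/55) -> -(55/3)
  reduce: (1/3)
  (1/3) = 1
Product of signs = -1
(177/769) = -1

-1


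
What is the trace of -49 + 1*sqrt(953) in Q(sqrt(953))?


Tr(a + b*sqrt(d)) = (a + b*sqrt(d)) + (a - b*sqrt(d)) = 2a
= 2 * (-49)
= -98

-98


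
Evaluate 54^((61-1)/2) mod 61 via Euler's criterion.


p = 61 is prime and the exponent is (p-1)/2 = 30, so by Euler's criterion 54^30 = (54/61) = +1 or -1 mod 61.
Compute by square-and-multiply:
  30 = 16 + 8 + 4 + 2 (binary 11110)
  Repeated squaring mod 61: 54^1 = 54, 54^2 = 49, 54^4 = 22, 54^8 = 57, 54^16 = 16
  54^30 = 54^16 * 54^8 * 54^4 * 54^2 = 16 * 57 * 22 * 49 mod 61
    16 * 57 = 912 = 58 mod 61
    58 * 22 = 1276 = 56 mod 61
    56 * 49 = 2744 = 60 mod 61
  54^30 = 60 mod 61
Result 60 = p - 1 = -1 mod 61: 54 is a quadratic non-residue mod 61. As a residue in [0, p-1] the value is 60.
54^30 mod 61 = 60

60


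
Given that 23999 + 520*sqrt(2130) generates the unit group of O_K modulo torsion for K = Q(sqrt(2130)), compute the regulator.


epsilon = 23999 + 520*sqrt(2130)
= 47998.0000
R = ln(47998.0000)
= 10.7789

10.7789


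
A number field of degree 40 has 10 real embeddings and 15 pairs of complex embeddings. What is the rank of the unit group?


By Dirichlet's unit theorem:
rank = r1 + r2 - 1
= 10 + 15 - 1
= 24

24


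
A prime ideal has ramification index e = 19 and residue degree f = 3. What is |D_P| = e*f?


|D_P| = e * f
= 19 * 3
= 57

57


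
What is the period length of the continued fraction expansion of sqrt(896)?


Run the CF algorithm for sqrt(896).
a_0 = floor(sqrt(896)) = 29; set m_0=0, q_0=1.
Recurrence: m' = q*a - m,  q' = (d - m'^2)/q,  a' = floor((a_0 + m')/q').
  step 1: m=29, q=55, a=1
  step 2: m=26, q=4, a=13
  step 3: m=26, q=55, a=1
  step 4: m=29, q=1, a=58
a_4 = 2*a_0 = 58, so the period closes here.
sqrt(896) = [29; 1, 13, 1, 58]
Period length = 4

4


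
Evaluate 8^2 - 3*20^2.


x^2 - d*y^2
= 8^2 - 3*20^2
= 64 - 1200
= -1136

-1136


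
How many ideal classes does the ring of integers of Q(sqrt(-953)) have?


K = Q(sqrt(-953)). d mod 4 = 3, so D = disc(K) = 4d = -3812
h(K) equals the number of primitive reduced positive-definite forms (a, b, c) = a*x^2 + b*x*y + c*y^2 with b^2 - 4ac = D,
where reduced means |b| <= a <= c, with b >= 0 whenever |b| = a or a = c, and primitive means gcd(a, b, c) = 1.
Reduced forces 3a^2 <= |D| = 3812, so 1 <= a <= 35; b must have the parity of D, and c = (b^2 - D)/(4a) must be an integer >= a.
Enumerate a = 1..35, b in [-a, a]:
  a=1: (1, 0, 953)  [1]
  a=2: (2, 2, 477)  [1]
  a=3: (3, -2, 318), (3, 2, 318)  [2]
  a=4..5: none
  a=6: (6, -2, 159), (6, 2, 159)  [2]
  a=7..8: none
  a=9: (9, -2, 106), (9, 2, 106)  [2]
  a=10: none
  a=11: (11, -4, 87), (11, 4, 87)  [2]
  a=12: none
  a=13: (13, -6, 74), (13, 6, 74)  [2]
  a=14..16: none
  a=17: (17, -8, 57), (17, 8, 57)  [2]
  a=18: (18, -2, 53), (18, 2, 53)  [2]
  a=19: (19, -8, 51), (19, 8, 51)  [2]
  a=20..21: none
  a=22: (22, -18, 47), (22, 18, 47)  [2]
  a=23: (23, -12, 43), (23, 12, 43)  [2]
  a=24..25: none
  a=26: (26, -6, 37), (26, 6, 37)  [2]
  a=27: (27, -20, 39), (27, 20, 39)  [2]
  a=28: none
  a=29: (29, -4, 33), (29, 4, 33)  [2]
  a=30: none
  a=31: (31, -30, 38), (31, 30, 38)  [2]
  a=32: none
  a=33: (33, -26, 34), (33, 26, 34)  [2]
  a=34..35: none
Total reduced forms: 1 + 1 + 2 + 2 + 2 + 2 + 2 + 2 + 2 + 2 + 2 + 2 + 2 + 2 + 2 + 2 + 2 = 32
h = 32

32


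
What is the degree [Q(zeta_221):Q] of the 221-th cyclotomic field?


The degree equals Euler's totient phi(221).
221 = 13 * 17
phi(221) = 192

192


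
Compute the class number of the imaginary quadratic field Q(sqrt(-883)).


K = Q(sqrt(-883)). d mod 4 = 1, so D = disc(K) = d = -883
h(K) equals the number of primitive reduced positive-definite forms (a, b, c) = a*x^2 + b*x*y + c*y^2 with b^2 - 4ac = D,
where reduced means |b| <= a <= c, with b >= 0 whenever |b| = a or a = c, and primitive means gcd(a, b, c) = 1.
Reduced forces 3a^2 <= |D| = 883, so 1 <= a <= 17; b must have the parity of D, and c = (b^2 - D)/(4a) must be an integer >= a.
Enumerate a = 1..17, b in [-a, a]:
  a=1: (1, 1, 221)  [1]
  a=2..12: none
  a=13: (13, -1, 17), (13, 1, 17)  [2]
  a=14..17: none
Total reduced forms: 1 + 2 = 3
h = 3

3


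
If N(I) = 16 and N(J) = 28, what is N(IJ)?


N(IJ) = N(I) * N(J)
= 16 * 28
= 448

448


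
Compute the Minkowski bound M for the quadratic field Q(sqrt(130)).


d = 130, d mod 4 = 2, so disc(K) = 4d = 520; |disc(K)| = 520
Real quadratic field, so n = 2, s = r2 = 0, r1 = 2
M = (n!/n^n) * (4/pi)^s * sqrt(|disc(K)|) = (2!/2^2) * (4/pi)^0 * sqrt(520)
= 0.5 * 1.000000 * 22.803509
= 11.4018

11.4018


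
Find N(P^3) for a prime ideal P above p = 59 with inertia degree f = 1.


N(P^a) = p^(a*f)
= 59^(3*1)
= 59^3
= 205379

205379


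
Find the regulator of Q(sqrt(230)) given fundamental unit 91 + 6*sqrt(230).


epsilon = 91 + 6*sqrt(230)
= 181.9945
R = ln(181.9945)
= 5.2040

5.2040


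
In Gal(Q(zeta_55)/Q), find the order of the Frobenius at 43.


The Frobenius at p in Gal(Q(zeta_n)/Q) = (Z/nZ)* is the class of p, so its order is ord_55(43), the smallest k >= 1 with 43^k = 1 mod 55.
n = 55 = 5 * 11, phi(55) = 40; the order divides phi(n).
Divisors of 40: 1, 2, 4, 5, 8, 10, 20, 40
Repeated squaring mod 55: 43^1 = 43, 43^2 = 34, 43^4 = 1, 43^8 = 1, 43^16 = 1, 43^32 = 1
Test divisors in increasing order:
  k=1: 43^1 = 43 mod 55
  k=2: 43^2 = 34 mod 55
  k=4: 43^4 = 1 mod 55  <- first divisor giving 1
Order = 4

4


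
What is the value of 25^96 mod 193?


p = 193 is prime and the exponent is (p-1)/2 = 96, so by Euler's criterion 25^96 = (25/193) = +1 or -1 mod 193.
Compute by square-and-multiply:
  96 = 64 + 32 (binary 1100000)
  Repeated squaring mod 193: 25^1 = 25, 25^2 = 46, 25^4 = 186, 25^8 = 49, 25^16 = 85, 25^32 = 84, 25^64 = 108
  25^96 = 25^64 * 25^32 = 108 * 84 mod 193
    108 * 84 = 9072 = 1 mod 193
  25^96 = 1 mod 193
Result 1: 25 is a quadratic residue mod 193.
25^96 mod 193 = 1

1


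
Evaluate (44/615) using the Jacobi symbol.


Compute (44/615) via quadratic reciprocity:
  pull out 2: (2/615) = +1  (since 615 mod 8 = 7)
  pull out 2: (2/615) = +1  (since 615 mod 8 = 7)
  reciprocity: (11/615) -> -(615/11)
  reduce: (10/11)
  pull out 2: (2/11) = -1  (since 11 mod 8 = 3)
  reciprocity: (5/11) -> +(11/5)
  reduce: (1/5)
  (1/5) = 1
Product of signs = 1

1


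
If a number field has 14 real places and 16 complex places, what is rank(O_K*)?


By Dirichlet's unit theorem:
rank = r1 + r2 - 1
= 14 + 16 - 1
= 29

29


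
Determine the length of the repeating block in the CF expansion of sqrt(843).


Run the CF algorithm for sqrt(843).
a_0 = floor(sqrt(843)) = 29; set m_0=0, q_0=1.
Recurrence: m' = q*a - m,  q' = (d - m'^2)/q,  a' = floor((a_0 + m')/q').
  step 1: m=29, q=2, a=29
  step 2: m=29, q=1, a=58
a_2 = 2*a_0 = 58, so the period closes here.
sqrt(843) = [29; 29, 58]
Period length = 2

2


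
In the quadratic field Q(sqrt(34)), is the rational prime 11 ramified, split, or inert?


K = Q(sqrt(34)). Since d mod 4 = 2, disc(K) = 136.
Check p | disc: 136 mod 11 = 4.
p does not divide disc. Compute Legendre symbol (d/p):
1^((11-1)/2) mod 11 = 1
(d/p) = 1, so p splits: (p) = P*P' with e=1, f=1, g=2.
Therefore p is split.

split


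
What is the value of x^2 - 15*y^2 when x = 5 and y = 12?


x^2 - d*y^2
= 5^2 - 15*12^2
= 25 - 2160
= -2135

-2135


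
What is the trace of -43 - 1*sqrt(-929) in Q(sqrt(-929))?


Tr(a + b*sqrt(d)) = (a + b*sqrt(d)) + (a - b*sqrt(d)) = 2a
= 2 * (-43)
= -86

-86


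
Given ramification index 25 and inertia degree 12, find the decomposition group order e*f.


|D_P| = e * f
= 25 * 12
= 300

300


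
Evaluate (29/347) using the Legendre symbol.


p = 347 is prime, so compute (29/347) with the reciprocity algorithm (Jacobi-symbol steps: pull out 2s via (2/n), flip via reciprocity, reduce):
  reciprocity: (29/347) -> +(347/29)
  reduce: (28/29)
  pull out 2: (2/29) = -1  (since 29 mod 8 = 5)
  pull out 2: (2/29) = -1  (since 29 mod 8 = 5)
  reciprocity: (7/29) -> +(29/7)
  reduce: (1/7)
  (1/7) = 1
Product of signs = 1
(29/347) = 1

1


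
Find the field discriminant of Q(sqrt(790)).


For K = Q(sqrt(d)) with d squarefree: disc(K) = d if d = 1 mod 4, and disc(K) = 4d if d = 2 or 3 mod 4.
Here d = 790, and d mod 4 = 2.
d = 2 mod 4, not 1 (O_K = Z[sqrt(d)]), so disc(K) = 4d = 4 * (790) = 3160

3160


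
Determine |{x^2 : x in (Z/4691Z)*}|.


For prime p, the number of non-zero quadratic residues is (p-1)/2.
= (4691-1)/2
= 2345

2345


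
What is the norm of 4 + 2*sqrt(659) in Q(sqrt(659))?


N(a + b*sqrt(d)) = a^2 - d*b^2
= (4)^2 - (659)*(2)^2
= 16 - 2636
= -2620

-2620


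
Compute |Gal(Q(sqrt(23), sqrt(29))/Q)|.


The 2 square roots of distinct primes are multiplicatively independent over Q,
so [K:Q] = 2^2 and Gal(K/Q) is isomorphic to (Z/2Z)^2.
|Gal| = 2^2 = 4

4


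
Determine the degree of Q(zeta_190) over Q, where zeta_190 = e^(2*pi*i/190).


The degree equals Euler's totient phi(190).
190 = 2 * 5 * 19
phi(190) = 72

72


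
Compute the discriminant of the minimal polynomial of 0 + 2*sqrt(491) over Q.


The element 0 + 2*sqrt(491) has minimal polynomial:
x^2 + 0*x - 1964
Discriminant = (0)^2 - 4*(-1964)
= 0 + 7856
= 7856

7856


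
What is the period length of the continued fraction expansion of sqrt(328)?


Run the CF algorithm for sqrt(328).
a_0 = floor(sqrt(328)) = 18; set m_0=0, q_0=1.
Recurrence: m' = q*a - m,  q' = (d - m'^2)/q,  a' = floor((a_0 + m')/q').
  step 1: m=18, q=4, a=9
  step 2: m=18, q=1, a=36
a_2 = 2*a_0 = 36, so the period closes here.
sqrt(328) = [18; 9, 36]
Period length = 2

2


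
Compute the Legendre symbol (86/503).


p = 503 is prime, so compute (86/503) with the reciprocity algorithm (Jacobi-symbol steps: pull out 2s via (2/n), flip via reciprocity, reduce):
  pull out 2: (2/503) = +1  (since 503 mod 8 = 7)
  reciprocity: (43/503) -> -(503/43)
  reduce: (30/43)
  pull out 2: (2/43) = -1  (since 43 mod 8 = 3)
  reciprocity: (15/43) -> -(43/15)
  reduce: (13/15)
  reciprocity: (13/15) -> +(15/13)
  reduce: (2/13)
  pull out 2: (2/13) = -1  (since 13 mod 8 = 5)
  (1/13) = 1
Product of signs = 1
(86/503) = 1

1


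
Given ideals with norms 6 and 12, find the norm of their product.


N(IJ) = N(I) * N(J)
= 6 * 12
= 72

72


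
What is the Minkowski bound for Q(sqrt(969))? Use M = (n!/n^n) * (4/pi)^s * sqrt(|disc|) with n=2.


d = 969, d mod 4 = 1, so disc(K) = d = 969; |disc(K)| = 969
Real quadratic field, so n = 2, s = r2 = 0, r1 = 2
M = (n!/n^n) * (4/pi)^s * sqrt(|disc(K)|) = (2!/2^2) * (4/pi)^0 * sqrt(969)
= 0.5 * 1.000000 * 31.128765
= 15.5644

15.5644


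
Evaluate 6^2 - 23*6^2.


x^2 - d*y^2
= 6^2 - 23*6^2
= 36 - 828
= -792

-792


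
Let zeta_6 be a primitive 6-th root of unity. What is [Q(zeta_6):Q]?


The degree equals Euler's totient phi(6).
6 = 2 * 3
phi(6) = 2

2


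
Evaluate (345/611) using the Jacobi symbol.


Compute (345/611) via quadratic reciprocity:
  reciprocity: (345/611) -> +(611/345)
  reduce: (266/345)
  pull out 2: (2/345) = +1  (since 345 mod 8 = 1)
  reciprocity: (133/345) -> +(345/133)
  reduce: (79/133)
  reciprocity: (79/133) -> +(133/79)
  reduce: (54/79)
  pull out 2: (2/79) = +1  (since 79 mod 8 = 7)
  reciprocity: (27/79) -> -(79/27)
  reduce: (25/27)
  reciprocity: (25/27) -> +(27/25)
  reduce: (2/25)
  pull out 2: (2/25) = +1  (since 25 mod 8 = 1)
  (1/25) = 1
Product of signs = -1

-1


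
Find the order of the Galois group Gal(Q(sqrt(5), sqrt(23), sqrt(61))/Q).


The 3 square roots of distinct primes are multiplicatively independent over Q,
so [K:Q] = 2^3 and Gal(K/Q) is isomorphic to (Z/2Z)^3.
|Gal| = 2^3 = 8

8


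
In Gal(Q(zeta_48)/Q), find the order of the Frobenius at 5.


The Frobenius at p in Gal(Q(zeta_n)/Q) = (Z/nZ)* is the class of p, so its order is ord_48(5), the smallest k >= 1 with 5^k = 1 mod 48.
n = 48 = 2^4 * 3, phi(48) = 16; the order divides phi(n).
Divisors of 16: 1, 2, 4, 8, 16
Repeated squaring mod 48: 5^1 = 5, 5^2 = 25, 5^4 = 1, 5^8 = 1, 5^16 = 1
Test divisors in increasing order:
  k=1: 5^1 = 5 mod 48
  k=2: 5^2 = 25 mod 48
  k=4: 5^4 = 1 mod 48  <- first divisor giving 1
Order = 4

4


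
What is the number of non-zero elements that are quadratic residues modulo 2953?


For prime p, the number of non-zero quadratic residues is (p-1)/2.
= (2953-1)/2
= 1476

1476


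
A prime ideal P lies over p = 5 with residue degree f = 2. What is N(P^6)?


N(P^a) = p^(a*f)
= 5^(6*2)
= 5^12
= 244140625

244140625


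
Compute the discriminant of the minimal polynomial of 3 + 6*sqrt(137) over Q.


The element 3 + 6*sqrt(137) has minimal polynomial:
x^2 - 6*x - 4923
Discriminant = (-6)^2 - 4*(-4923)
= 36 + 19692
= 19728

19728


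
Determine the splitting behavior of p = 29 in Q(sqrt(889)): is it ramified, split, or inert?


K = Q(sqrt(889)). Since d mod 4 = 1, disc(K) = 889.
Check p | disc: 889 mod 29 = 19.
p does not divide disc. Compute Legendre symbol (d/p):
19^((29-1)/2) mod 29 = -1
(d/p) = -1, so p is inert: (p) stays prime with e=1, f=2, g=1.
Therefore p is inert.

inert


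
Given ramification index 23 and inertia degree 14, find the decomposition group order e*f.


|D_P| = e * f
= 23 * 14
= 322

322


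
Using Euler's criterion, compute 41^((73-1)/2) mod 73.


p = 73 is prime and the exponent is (p-1)/2 = 36, so by Euler's criterion 41^36 = (41/73) = +1 or -1 mod 73.
Compute by square-and-multiply:
  36 = 32 + 4 (binary 100100)
  Repeated squaring mod 73: 41^1 = 41, 41^2 = 2, 41^4 = 4, 41^8 = 16, 41^16 = 37, 41^32 = 55
  41^36 = 41^32 * 41^4 = 55 * 4 mod 73
    55 * 4 = 220 = 1 mod 73
  41^36 = 1 mod 73
Result 1: 41 is a quadratic residue mod 73.
41^36 mod 73 = 1

1


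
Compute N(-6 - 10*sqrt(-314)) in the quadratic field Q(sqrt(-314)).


N(a + b*sqrt(d)) = a^2 - d*b^2
= (-6)^2 - (-314)*(-10)^2
= 36 + 31400
= 31436

31436


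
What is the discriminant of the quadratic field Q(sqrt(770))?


For K = Q(sqrt(d)) with d squarefree: disc(K) = d if d = 1 mod 4, and disc(K) = 4d if d = 2 or 3 mod 4.
Here d = 770, and d mod 4 = 2.
d = 2 mod 4, not 1 (O_K = Z[sqrt(d)]), so disc(K) = 4d = 4 * (770) = 3080

3080


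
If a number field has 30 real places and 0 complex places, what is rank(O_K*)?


By Dirichlet's unit theorem:
rank = r1 + r2 - 1
= 30 + 0 - 1
= 29

29


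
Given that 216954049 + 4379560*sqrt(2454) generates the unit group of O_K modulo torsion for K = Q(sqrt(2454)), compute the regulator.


epsilon = 216954049 + 4379560*sqrt(2454)
= 4.3391e+08
R = ln(4.3391e+08)
= 19.8883

19.8883


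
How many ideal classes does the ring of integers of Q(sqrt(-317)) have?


K = Q(sqrt(-317)). d mod 4 = 3, so D = disc(K) = 4d = -1268
h(K) equals the number of primitive reduced positive-definite forms (a, b, c) = a*x^2 + b*x*y + c*y^2 with b^2 - 4ac = D,
where reduced means |b| <= a <= c, with b >= 0 whenever |b| = a or a = c, and primitive means gcd(a, b, c) = 1.
Reduced forces 3a^2 <= |D| = 1268, so 1 <= a <= 20; b must have the parity of D, and c = (b^2 - D)/(4a) must be an integer >= a.
Enumerate a = 1..20, b in [-a, a]:
  a=1: (1, 0, 317)  [1]
  a=2: (2, 2, 159)  [1]
  a=3: (3, -2, 106), (3, 2, 106)  [2]
  a=4..5: none
  a=6: (6, -2, 53), (6, 2, 53)  [2]
  a=7..8: none
  a=9: (9, -8, 37), (9, 8, 37)  [2]
  a=10..17: none
  a=18: (18, -10, 19), (18, 10, 19)  [2]
  a=19..20: none
Total reduced forms: 1 + 1 + 2 + 2 + 2 + 2 = 10
h = 10

10


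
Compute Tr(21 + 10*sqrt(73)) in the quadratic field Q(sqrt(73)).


Tr(a + b*sqrt(d)) = (a + b*sqrt(d)) + (a - b*sqrt(d)) = 2a
= 2 * (21)
= 42

42


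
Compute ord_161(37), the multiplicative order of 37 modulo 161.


We want ord_161(37), the smallest k >= 1 with 37^k = 1 mod 161.
n = 161 = 7 * 23, phi(161) = 132; the order divides phi(n).
Divisors of 132: 1, 2, 3, 4, 6, 11, 12, 22, 33, 44, 66, 132
Repeated squaring mod 161: 37^1 = 37, 37^2 = 81, 37^4 = 121, 37^8 = 151, 37^16 = 100, 37^32 = 18, 37^64 = 2, 37^128 = 4
Test divisors in increasing order:
  k=1: 37^1 = 37 mod 161
  k=2: 37^2 = 81 mod 161
  k=3: 37^3 = 81 * 37 = 99 mod 161
  k=4: 37^4 = 121 mod 161
  k=6: 37^6 = 121 * 81 = 141 mod 161
  k=11: 37^11 = 151 * 81 * 37 = 137 mod 161
  k=12: 37^12 = 151 * 121 = 78 mod 161
  k=22: 37^22 = 100 * 121 * 81 = 93 mod 161
  k=33: 37^33 = 18 * 37 = 22 mod 161
  k=44: 37^44 = 18 * 151 * 121 = 116 mod 161
  k=66: 37^66 = 2 * 81 = 1 mod 161  <- first divisor giving 1
Order = 66

66


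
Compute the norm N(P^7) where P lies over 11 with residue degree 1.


N(P^a) = p^(a*f)
= 11^(7*1)
= 11^7
= 19487171

19487171


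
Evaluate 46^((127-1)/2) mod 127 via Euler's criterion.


p = 127 is prime and the exponent is (p-1)/2 = 63, so by Euler's criterion 46^63 = (46/127) = +1 or -1 mod 127.
Compute by square-and-multiply:
  63 = 32 + 16 + 8 + 4 + 2 + 1 (binary 111111)
  Repeated squaring mod 127: 46^1 = 46, 46^2 = 84, 46^4 = 71, 46^8 = 88, 46^16 = 124, 46^32 = 9
  46^63 = 46^32 * 46^16 * 46^8 * 46^4 * 46^2 * 46^1 = 9 * 124 * 88 * 71 * 84 * 46 mod 127
    9 * 124 = 1116 = 100 mod 127
    100 * 88 = 8800 = 37 mod 127
    37 * 71 = 2627 = 87 mod 127
    87 * 84 = 7308 = 69 mod 127
    69 * 46 = 3174 = 126 mod 127
  46^63 = 126 mod 127
Result 126 = p - 1 = -1 mod 127: 46 is a quadratic non-residue mod 127. As a residue in [0, p-1] the value is 126.
46^63 mod 127 = 126

126


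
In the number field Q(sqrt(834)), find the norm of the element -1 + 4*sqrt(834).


N(a + b*sqrt(d)) = a^2 - d*b^2
= (-1)^2 - (834)*(4)^2
= 1 - 13344
= -13343

-13343


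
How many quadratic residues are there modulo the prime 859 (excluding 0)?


For prime p, the number of non-zero quadratic residues is (p-1)/2.
= (859-1)/2
= 429

429


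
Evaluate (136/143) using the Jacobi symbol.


Compute (136/143) via quadratic reciprocity:
  pull out 2: (2/143) = +1  (since 143 mod 8 = 7)
  pull out 2: (2/143) = +1  (since 143 mod 8 = 7)
  pull out 2: (2/143) = +1  (since 143 mod 8 = 7)
  reciprocity: (17/143) -> +(143/17)
  reduce: (7/17)
  reciprocity: (7/17) -> +(17/7)
  reduce: (3/7)
  reciprocity: (3/7) -> -(7/3)
  reduce: (1/3)
  (1/3) = 1
Product of signs = -1

-1


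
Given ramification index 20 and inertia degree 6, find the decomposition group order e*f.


|D_P| = e * f
= 20 * 6
= 120

120


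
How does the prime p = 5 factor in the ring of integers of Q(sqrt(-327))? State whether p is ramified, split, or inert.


K = Q(sqrt(-327)). Since d mod 4 = 1, disc(K) = -327.
Check p | disc: -327 mod 5 = 3.
p does not divide disc. Compute Legendre symbol (d/p):
3^((5-1)/2) mod 5 = -1
(d/p) = -1, so p is inert: (p) stays prime with e=1, f=2, g=1.
Therefore p is inert.

inert


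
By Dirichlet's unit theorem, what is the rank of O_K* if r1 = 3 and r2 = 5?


By Dirichlet's unit theorem:
rank = r1 + r2 - 1
= 3 + 5 - 1
= 7

7


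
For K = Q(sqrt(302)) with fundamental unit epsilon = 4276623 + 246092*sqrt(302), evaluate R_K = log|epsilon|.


epsilon = 4276623 + 246092*sqrt(302)
= 8.5532e+06
R = ln(8.5532e+06)
= 15.9618

15.9618


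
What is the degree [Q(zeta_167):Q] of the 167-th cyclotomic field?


The degree equals Euler's totient phi(167).
167 = 167
phi(167) = 166

166


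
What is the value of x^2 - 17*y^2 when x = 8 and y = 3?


x^2 - d*y^2
= 8^2 - 17*3^2
= 64 - 153
= -89

-89


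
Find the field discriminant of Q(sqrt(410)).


For K = Q(sqrt(d)) with d squarefree: disc(K) = d if d = 1 mod 4, and disc(K) = 4d if d = 2 or 3 mod 4.
Here d = 410, and d mod 4 = 2.
d = 2 mod 4, not 1 (O_K = Z[sqrt(d)]), so disc(K) = 4d = 4 * (410) = 1640

1640


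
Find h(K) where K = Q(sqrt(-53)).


K = Q(sqrt(-53)). d mod 4 = 3, so D = disc(K) = 4d = -212
h(K) equals the number of primitive reduced positive-definite forms (a, b, c) = a*x^2 + b*x*y + c*y^2 with b^2 - 4ac = D,
where reduced means |b| <= a <= c, with b >= 0 whenever |b| = a or a = c, and primitive means gcd(a, b, c) = 1.
Reduced forces 3a^2 <= |D| = 212, so 1 <= a <= 8; b must have the parity of D, and c = (b^2 - D)/(4a) must be an integer >= a.
Enumerate a = 1..8, b in [-a, a]:
  a=1: (1, 0, 53)  [1]
  a=2: (2, 2, 27)  [1]
  a=3: (3, -2, 18), (3, 2, 18)  [2]
  a=4..5: none
  a=6: (6, -2, 9), (6, 2, 9)  [2]
  a=7..8: none
Total reduced forms: 1 + 1 + 2 + 2 = 6
h = 6

6


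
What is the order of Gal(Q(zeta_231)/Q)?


|Gal(Q(zeta_231)/Q)| = phi(231)
= 120

120


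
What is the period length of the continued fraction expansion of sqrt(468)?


Run the CF algorithm for sqrt(468).
a_0 = floor(sqrt(468)) = 21; set m_0=0, q_0=1.
Recurrence: m' = q*a - m,  q' = (d - m'^2)/q,  a' = floor((a_0 + m')/q').
  step 1: m=21, q=27, a=1
  step 2: m=6, q=16, a=1
  step 3: m=10, q=23, a=1
  step 4: m=13, q=13, a=2
  step 5: m=13, q=23, a=1
  step 6: m=10, q=16, a=1
  step 7: m=6, q=27, a=1
  step 8: m=21, q=1, a=42
a_8 = 2*a_0 = 42, so the period closes here.
sqrt(468) = [21; 1, 1, 1, 2, 1, 1, 1, 42]
Period length = 8

8


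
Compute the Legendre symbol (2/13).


p = 13 is prime, so compute (2/13) with the reciprocity algorithm (Jacobi-symbol steps: pull out 2s via (2/n), flip via reciprocity, reduce):
  pull out 2: (2/13) = -1  (since 13 mod 8 = 5)
  (1/13) = 1
Product of signs = -1
(2/13) = -1

-1


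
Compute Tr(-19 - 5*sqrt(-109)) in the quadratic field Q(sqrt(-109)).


Tr(a + b*sqrt(d)) = (a + b*sqrt(d)) + (a - b*sqrt(d)) = 2a
= 2 * (-19)
= -38

-38


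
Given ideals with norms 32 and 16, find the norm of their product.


N(IJ) = N(I) * N(J)
= 32 * 16
= 512

512


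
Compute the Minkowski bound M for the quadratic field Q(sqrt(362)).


d = 362, d mod 4 = 2, so disc(K) = 4d = 1448; |disc(K)| = 1448
Real quadratic field, so n = 2, s = r2 = 0, r1 = 2
M = (n!/n^n) * (4/pi)^s * sqrt(|disc(K)|) = (2!/2^2) * (4/pi)^0 * sqrt(1448)
= 0.5 * 1.000000 * 38.052595
= 19.0263

19.0263


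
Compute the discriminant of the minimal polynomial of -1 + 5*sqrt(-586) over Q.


The element -1 + 5*sqrt(-586) has minimal polynomial:
x^2 + 2*x + 14651
Discriminant = (2)^2 - 4*(14651)
= 4 - 58604
= -58600

-58600


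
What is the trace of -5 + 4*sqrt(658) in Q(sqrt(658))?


Tr(a + b*sqrt(d)) = (a + b*sqrt(d)) + (a - b*sqrt(d)) = 2a
= 2 * (-5)
= -10

-10


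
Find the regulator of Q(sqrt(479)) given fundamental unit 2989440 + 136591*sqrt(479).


epsilon = 2989440 + 136591*sqrt(479)
= 5.9789e+06
R = ln(5.9789e+06)
= 15.6037

15.6037


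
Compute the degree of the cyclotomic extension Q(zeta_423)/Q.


The degree equals Euler's totient phi(423).
423 = 3^2 * 47
phi(423) = 276

276


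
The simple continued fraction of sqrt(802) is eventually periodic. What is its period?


Run the CF algorithm for sqrt(802).
a_0 = floor(sqrt(802)) = 28; set m_0=0, q_0=1.
Recurrence: m' = q*a - m,  q' = (d - m'^2)/q,  a' = floor((a_0 + m')/q').
  step 1: m=28, q=18, a=3
  step 2: m=26, q=7, a=7
  step 3: m=23, q=39, a=1
  step 4: m=16, q=14, a=3
  step 5: m=26, q=9, a=6
  step 6: m=28, q=2, a=28
  step 7: m=28, q=9, a=6
  step 8: m=26, q=14, a=3
  step 9: m=16, q=39, a=1
  step 10: m=23, q=7, a=7
  step 11: m=26, q=18, a=3
  step 12: m=28, q=1, a=56
a_12 = 2*a_0 = 56, so the period closes here.
sqrt(802) = [28; 3, 7, 1, 3, 6, 28, 6, 3, 1, 7, 3, 56]
Period length = 12

12
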